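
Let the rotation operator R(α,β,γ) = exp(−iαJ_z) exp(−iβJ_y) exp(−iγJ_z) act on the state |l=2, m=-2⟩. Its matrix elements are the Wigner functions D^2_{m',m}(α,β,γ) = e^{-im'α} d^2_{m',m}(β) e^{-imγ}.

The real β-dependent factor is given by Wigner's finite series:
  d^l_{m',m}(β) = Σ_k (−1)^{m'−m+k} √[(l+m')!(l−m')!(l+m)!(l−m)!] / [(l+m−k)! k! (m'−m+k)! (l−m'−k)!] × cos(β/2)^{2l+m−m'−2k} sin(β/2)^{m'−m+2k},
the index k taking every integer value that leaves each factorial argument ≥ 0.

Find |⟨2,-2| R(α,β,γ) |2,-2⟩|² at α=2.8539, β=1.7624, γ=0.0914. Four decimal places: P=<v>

P=0.0268

First d^2_{-2,-2}(β=1.7624), then the phase factors e^{-i(-2)α} and e^{-i(-2)γ}:
With c≡cos(β/2)=0.636226 and s≡sin(β/2)=0.771503, N=[1·24·1·24]^{1/2}=24.000000
k∈{0} keeps every argument non-negative
  k=0: (−1)^0·24.0000/(24)·0.6362^4·0.7715^0 = +0.163849
d^2_{-2,-2}(1.7624) = +0.163849
|D^2_{-2,-2}|² = |d^2_{-2,-2}(β)|² = (+0.163849)² = 0.026847 (the z-rotation phases have unit modulus)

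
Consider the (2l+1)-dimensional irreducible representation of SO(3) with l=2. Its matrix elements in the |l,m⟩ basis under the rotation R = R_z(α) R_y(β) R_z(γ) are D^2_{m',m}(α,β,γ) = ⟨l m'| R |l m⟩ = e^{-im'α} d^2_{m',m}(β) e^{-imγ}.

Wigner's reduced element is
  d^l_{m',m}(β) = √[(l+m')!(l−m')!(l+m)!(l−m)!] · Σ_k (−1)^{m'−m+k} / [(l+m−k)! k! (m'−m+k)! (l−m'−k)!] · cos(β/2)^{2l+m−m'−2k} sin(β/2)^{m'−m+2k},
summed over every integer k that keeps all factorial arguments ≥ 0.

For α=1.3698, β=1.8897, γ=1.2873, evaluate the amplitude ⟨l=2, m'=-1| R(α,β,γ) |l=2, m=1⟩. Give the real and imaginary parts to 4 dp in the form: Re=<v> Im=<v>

Re=0.2441 Im=0.0202

First d^2_{-1,1}(β=1.8897), then the phase factors e^{-i(-1)α} and e^{-i(1)γ}:
c=cos(1.8897/2)=0.585864, s=sin(1.8897/2)=0.810409; N=√[1·6·6·1]=6.000000
Admissible k: 2..3 (factorial args all ≥0)
  k=2: (−1)^0·6.0000/(2)·0.5859^2·0.8104^2 = +0.676276
  k=3: (−1)^1·6.0000/(6)·0.5859^0·0.8104^4 = -0.431337
d^2_{-1,1}(1.8897) = +0.676276 -0.431337 = +0.244939
D = (+0.199646+0.979868i)·(+0.244939)·(+0.279714-0.960083i) = +0.244106+0.020185i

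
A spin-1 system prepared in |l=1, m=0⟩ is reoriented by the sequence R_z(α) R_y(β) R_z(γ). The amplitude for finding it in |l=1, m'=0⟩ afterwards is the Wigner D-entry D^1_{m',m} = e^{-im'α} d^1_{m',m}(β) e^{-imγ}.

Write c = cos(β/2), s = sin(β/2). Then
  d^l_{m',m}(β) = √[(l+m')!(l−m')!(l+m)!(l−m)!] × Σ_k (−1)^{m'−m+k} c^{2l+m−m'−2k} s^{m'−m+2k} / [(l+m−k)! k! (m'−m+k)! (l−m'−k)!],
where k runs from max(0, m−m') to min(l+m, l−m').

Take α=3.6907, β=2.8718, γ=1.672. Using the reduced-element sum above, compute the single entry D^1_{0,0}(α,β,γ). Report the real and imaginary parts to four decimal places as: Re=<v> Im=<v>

Re=-0.9638 Im=0.0000

First d^1_{0,0}(β=2.8718), then the phase factors e^{-i(0)α} and e^{-i(0)γ}:
Half-angle: c=0.134488, s=0.990915. N=√(1·1·1·1)=1.000000
k∈{0,1} keeps every argument non-negative
  k=0: (−1)^0·1.0000/(1)·0.1345^2·0.9909^0 = +0.018087
  k=1: (−1)^1·1.0000/(1)·0.1345^0·0.9909^2 = -0.981913
d^1_{0,0}(2.8718) = +0.018087 -0.981913 = -0.963826
D = (+1.000000+0.000000i)·(-0.963826)·(+1.000000+0.000000i) = -0.963826+0.000000i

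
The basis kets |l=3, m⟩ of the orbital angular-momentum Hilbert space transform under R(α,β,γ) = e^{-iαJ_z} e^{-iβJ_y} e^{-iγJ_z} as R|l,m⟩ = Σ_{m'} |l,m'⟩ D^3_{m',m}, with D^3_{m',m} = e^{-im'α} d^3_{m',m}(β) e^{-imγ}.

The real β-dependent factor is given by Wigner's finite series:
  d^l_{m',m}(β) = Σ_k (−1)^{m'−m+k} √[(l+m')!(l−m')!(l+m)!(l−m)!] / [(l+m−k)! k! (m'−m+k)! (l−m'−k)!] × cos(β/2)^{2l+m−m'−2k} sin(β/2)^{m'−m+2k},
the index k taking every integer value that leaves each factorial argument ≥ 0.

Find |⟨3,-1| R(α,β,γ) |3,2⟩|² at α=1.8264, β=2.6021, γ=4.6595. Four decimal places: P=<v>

Split into d^3_{-1,2}(β=2.6021) × two z-phases.
c=cos(2.6021/2)=0.266487, s=sin(2.6021/2)=0.963839; N=√[2·24·120·1]=75.894664
k∈{3,4} keeps every argument non-negative
  k=3: (−1)^0·75.8947/(12)·0.2665^3·0.9638^3 = +0.107169
  k=4: (−1)^1·75.8947/(24)·0.2665^1·0.9638^5 = -0.700967
d^3_{-1,2}(2.6021) = +0.107169 -0.700967 = -0.593797
|D^3_{-1,2}|² = |d^3_{-1,2}(β)|² = (-0.593797)² = 0.352595 (the z-rotation phases have unit modulus)

P=0.3526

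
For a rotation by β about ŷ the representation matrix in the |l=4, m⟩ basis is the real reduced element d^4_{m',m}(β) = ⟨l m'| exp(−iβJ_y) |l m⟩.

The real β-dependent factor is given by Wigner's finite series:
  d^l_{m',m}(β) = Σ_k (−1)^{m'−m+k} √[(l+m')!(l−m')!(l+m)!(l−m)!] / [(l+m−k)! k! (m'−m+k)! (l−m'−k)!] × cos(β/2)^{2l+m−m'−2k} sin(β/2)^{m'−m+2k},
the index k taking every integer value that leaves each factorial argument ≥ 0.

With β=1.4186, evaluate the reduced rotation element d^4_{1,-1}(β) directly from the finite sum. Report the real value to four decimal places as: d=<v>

d^4_{1,-1}(β=1.4186) via Wigner's sum:
Half-angle: c=0.758818, s=0.651303. N=√(120·6·6·120)=720.000000
The bounds max(0,m−m')=0 and min(l+m,l−m')=3 give 4 terms
  k=0: (−1)^2·720.0000/(72)·0.7588^6·0.6513^2 = +0.809826
  k=1: (−1)^3·720.0000/(24)·0.7588^4·0.6513^4 = -1.789795
  k=2: (−1)^4·720.0000/(48)·0.7588^2·0.6513^6 = +0.659271
  k=3: (−1)^5·720.0000/(720)·0.7588^0·0.6513^8 = -0.032379
d^4_{1,-1}(1.4186) = +0.809826 -1.789795 +0.659271 -0.032379 = -0.353078

d=-0.3531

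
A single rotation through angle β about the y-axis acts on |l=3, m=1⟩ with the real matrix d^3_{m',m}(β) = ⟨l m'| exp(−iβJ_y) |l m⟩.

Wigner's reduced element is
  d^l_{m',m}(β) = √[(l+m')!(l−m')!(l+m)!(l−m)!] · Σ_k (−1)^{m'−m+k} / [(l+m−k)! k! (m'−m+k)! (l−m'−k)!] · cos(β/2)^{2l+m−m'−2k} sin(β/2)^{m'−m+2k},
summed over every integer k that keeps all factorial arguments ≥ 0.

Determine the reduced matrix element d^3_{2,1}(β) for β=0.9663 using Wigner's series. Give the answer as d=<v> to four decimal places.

d=-0.3596

d^3_{2,1}(β=0.9663) via Wigner's sum:
Half-angle: c=0.885536, s=0.464571. N=√(120·1·24·2)=75.894664
The bounds max(0,m−m')=0 and min(l+m,l−m')=1 give 2 terms
  k=0: (−1)^1·75.8947/(24)·0.8855^5·0.4646^1 = -0.799987
  k=1: (−1)^2·75.8947/(12)·0.8855^3·0.4646^3 = +0.440357
d^3_{2,1}(0.9663) = -0.799987 +0.440357 = -0.359630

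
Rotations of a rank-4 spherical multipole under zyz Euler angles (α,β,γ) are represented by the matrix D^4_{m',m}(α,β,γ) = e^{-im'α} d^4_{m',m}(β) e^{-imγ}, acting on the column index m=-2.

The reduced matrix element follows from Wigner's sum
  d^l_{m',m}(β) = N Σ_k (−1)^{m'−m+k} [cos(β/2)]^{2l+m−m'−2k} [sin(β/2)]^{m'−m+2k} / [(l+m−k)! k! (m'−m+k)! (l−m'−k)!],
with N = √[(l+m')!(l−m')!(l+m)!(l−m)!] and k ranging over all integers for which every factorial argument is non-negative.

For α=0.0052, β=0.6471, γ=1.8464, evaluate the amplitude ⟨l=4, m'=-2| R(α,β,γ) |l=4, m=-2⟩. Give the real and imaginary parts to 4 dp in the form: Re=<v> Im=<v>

Re=0.0883 Im=0.0555

First d^4_{-2,-2}(β=0.6471), then the phase factors e^{-i(-2)α} and e^{-i(-2)γ}:
Half-angle: c=0.948113, s=0.317934. N=√(2·720·2·720)=1440.000000
k: max(0,(-2)−(-2))=0 … min(4+(-2),4−(-2))=2
  k=0: (−1)^0·1440.0000/(1440)·0.9481^8·0.3179^0 = +0.652950
  k=1: (−1)^1·1440.0000/(120)·0.9481^6·0.3179^2 = -0.881081
  k=2: (−1)^2·1440.0000/(96)·0.9481^4·0.3179^4 = +0.123846
d^4_{-2,-2}(0.6471) = +0.652950 -0.881081 +0.123846 = -0.104286
Attach z-rotation phases: D = e^{-i(-2)(0.0052)}·(-0.104286)·e^{-i(-2)(1.8464)} = +0.088268+0.055537i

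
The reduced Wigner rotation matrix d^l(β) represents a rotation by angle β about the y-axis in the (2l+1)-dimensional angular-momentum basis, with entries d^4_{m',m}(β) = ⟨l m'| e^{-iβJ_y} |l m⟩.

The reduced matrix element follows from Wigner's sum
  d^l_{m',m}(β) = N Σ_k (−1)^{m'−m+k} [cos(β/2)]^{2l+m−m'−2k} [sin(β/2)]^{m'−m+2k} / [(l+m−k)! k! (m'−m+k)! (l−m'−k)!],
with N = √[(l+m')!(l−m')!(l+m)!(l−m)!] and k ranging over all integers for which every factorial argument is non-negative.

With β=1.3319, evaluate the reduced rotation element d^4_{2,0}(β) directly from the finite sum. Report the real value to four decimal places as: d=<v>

d=-0.2269

d^4_{2,0}(β=1.3319) via Wigner's sum:
Half-angle: c=0.786330, s=0.617806. N=√(720·2·24·24)=910.735966
k: max(0,(0)−(2))=0 … min(4+(0),4−(2))=2
  k=0: (−1)^2·910.7360/(96)·0.7863^6·0.6178^2 = +0.855965
  k=1: (−1)^3·910.7360/(36)·0.7863^4·0.6178^4 = -1.409028
  k=2: (−1)^4·910.7360/(96)·0.7863^2·0.6178^6 = +0.326171
d^4_{2,0}(1.3319) = +0.855965 -1.409028 +0.326171 = -0.226892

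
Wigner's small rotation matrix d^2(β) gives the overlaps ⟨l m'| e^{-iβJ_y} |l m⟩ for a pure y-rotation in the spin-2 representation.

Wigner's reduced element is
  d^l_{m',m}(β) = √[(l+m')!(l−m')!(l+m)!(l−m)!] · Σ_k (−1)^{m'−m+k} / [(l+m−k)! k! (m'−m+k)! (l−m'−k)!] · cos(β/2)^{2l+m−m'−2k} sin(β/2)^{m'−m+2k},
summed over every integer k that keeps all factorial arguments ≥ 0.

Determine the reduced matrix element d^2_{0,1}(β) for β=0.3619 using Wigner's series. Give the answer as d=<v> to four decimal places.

d=0.4055

d^2_{0,1}(β=0.3619) via Wigner's sum:
With c≡cos(β/2)=0.983673 and s≡sin(β/2)=0.179964, N=[2·2·6·1]^{1/2}=4.898979
The bounds max(0,m−m')=1 and min(l+m,l−m')=2 give 2 terms
  k=1: (−1)^0·4.8990/(2)·0.9837^3·0.1800^1 = +0.419579
  k=2: (−1)^1·4.8990/(2)·0.9837^1·0.1800^3 = -0.014044
d^2_{0,1}(0.3619) = +0.419579 -0.014044 = +0.405536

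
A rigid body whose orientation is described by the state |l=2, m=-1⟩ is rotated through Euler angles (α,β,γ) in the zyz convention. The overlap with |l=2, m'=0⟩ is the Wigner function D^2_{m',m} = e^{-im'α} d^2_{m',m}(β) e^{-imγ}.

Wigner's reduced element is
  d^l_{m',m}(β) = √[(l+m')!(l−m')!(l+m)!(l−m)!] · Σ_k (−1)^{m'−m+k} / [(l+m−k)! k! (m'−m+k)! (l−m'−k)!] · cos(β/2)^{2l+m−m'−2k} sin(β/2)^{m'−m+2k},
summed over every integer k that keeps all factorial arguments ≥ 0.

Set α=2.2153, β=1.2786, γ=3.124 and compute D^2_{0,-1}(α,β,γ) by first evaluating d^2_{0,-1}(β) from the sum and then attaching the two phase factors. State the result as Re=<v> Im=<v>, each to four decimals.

Re=0.3378 Im=-0.0059

First d^2_{0,-1}(β=1.2786), then the phase factors e^{-i(0)α} and e^{-i(-1)γ}:
With c≡cos(β/2)=0.802514 and s≡sin(β/2)=0.596634, N=[2·2·1·6]^{1/2}=4.898979
The bounds max(0,m−m')=0 and min(l+m,l−m')=1 give 2 terms
  k=0: (−1)^1·4.8990/(2)·0.8025^3·0.5966^1 = -0.755337
  k=1: (−1)^2·4.8990/(2)·0.8025^1·0.5966^3 = +0.417495
d^2_{0,-1}(1.2786) = -0.755337 +0.417495 = -0.337842
Attach z-rotation phases: D = e^{-i(0)(2.2153)}·(-0.337842)·e^{-i(-1)(3.124)} = +0.337789-0.005943i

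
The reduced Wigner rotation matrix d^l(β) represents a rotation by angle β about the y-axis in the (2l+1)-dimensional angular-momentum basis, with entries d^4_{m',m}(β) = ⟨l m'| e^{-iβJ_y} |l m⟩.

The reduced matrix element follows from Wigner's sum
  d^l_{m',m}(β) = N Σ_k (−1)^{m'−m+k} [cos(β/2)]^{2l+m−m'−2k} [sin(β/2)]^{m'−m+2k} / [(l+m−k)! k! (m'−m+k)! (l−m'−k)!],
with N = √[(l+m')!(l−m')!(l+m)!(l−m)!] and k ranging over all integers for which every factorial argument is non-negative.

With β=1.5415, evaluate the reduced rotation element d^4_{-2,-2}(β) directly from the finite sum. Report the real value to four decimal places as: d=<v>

d=0.2121

d^4_{-2,-2}(β=1.5415) via Wigner's sum:
c=cos(1.5415/2)=0.717388, s=sin(1.5415/2)=0.696673; N=√[2·720·2·720]=1440.000000
The bounds max(0,m−m')=0 and min(l+m,l−m')=2 give 3 terms
  k=0: (−1)^0·1440.0000/(1440)·0.7174^8·0.6967^0 = +0.070151
  k=1: (−1)^1·1440.0000/(120)·0.7174^6·0.6967^2 = -0.793900
  k=2: (−1)^2·1440.0000/(96)·0.7174^4·0.6967^4 = +0.935892
d^4_{-2,-2}(1.5415) = +0.070151 -0.793900 +0.935892 = +0.212143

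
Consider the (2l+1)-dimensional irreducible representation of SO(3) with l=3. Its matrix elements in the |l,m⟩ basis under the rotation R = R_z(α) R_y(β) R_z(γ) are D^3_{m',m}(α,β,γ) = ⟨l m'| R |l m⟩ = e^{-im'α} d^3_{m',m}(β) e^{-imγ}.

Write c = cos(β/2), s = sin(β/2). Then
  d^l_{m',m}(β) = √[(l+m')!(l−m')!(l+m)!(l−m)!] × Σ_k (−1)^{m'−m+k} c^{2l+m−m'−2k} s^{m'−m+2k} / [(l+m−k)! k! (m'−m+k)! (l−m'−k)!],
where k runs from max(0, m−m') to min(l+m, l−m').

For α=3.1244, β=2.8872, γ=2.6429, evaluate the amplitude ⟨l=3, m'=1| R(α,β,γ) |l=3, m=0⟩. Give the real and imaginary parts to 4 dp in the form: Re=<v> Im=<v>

D^3_{1,0}(3.1244,2.8872,2.6429) = e^{-i·1·3.1244}·d^3_{1,0}(2.8872)·e^{-i·0·2.6429}. Compute d first:
With c≡cos(β/2)=0.126854 and s≡sin(β/2)=0.991921, N=[24·2·6·6]^{1/2}=41.569219
k∈{0,1,2} keeps every argument non-negative
  k=0: (−1)^1·41.5692/(12)·0.1269^5·0.9919^1 = -0.000113
  k=1: (−1)^2·41.5692/(4)·0.1269^3·0.9919^3 = +0.020704
  k=2: (−1)^3·41.5692/(12)·0.1269^1·0.9919^5 = -0.421968
d^3_{1,0}(2.8872) = -0.000113 +0.020704 -0.421968 = -0.401377
D = (-0.999852-0.017192i)·(-0.401377)·(+1.000000+0.000000i) = +0.401318+0.006900i

Re=0.4013 Im=0.0069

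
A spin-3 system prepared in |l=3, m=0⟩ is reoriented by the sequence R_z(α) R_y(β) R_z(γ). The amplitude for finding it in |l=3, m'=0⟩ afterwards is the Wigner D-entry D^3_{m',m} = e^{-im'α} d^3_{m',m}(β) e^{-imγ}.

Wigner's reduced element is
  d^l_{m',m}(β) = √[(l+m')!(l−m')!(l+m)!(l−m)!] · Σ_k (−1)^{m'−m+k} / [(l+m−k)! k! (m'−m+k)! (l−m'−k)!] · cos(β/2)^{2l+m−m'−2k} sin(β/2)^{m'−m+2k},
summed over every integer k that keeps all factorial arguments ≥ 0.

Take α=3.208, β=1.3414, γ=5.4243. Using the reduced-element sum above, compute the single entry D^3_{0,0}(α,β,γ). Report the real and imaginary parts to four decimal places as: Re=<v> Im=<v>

Re=-0.3117 Im=0.0000

Split into d^3_{0,0}(β=1.3414) × two z-phases.
With c≡cos(β/2)=0.783387 and s≡sin(β/2)=0.621535, N=[6·6·6·6]^{1/2}=36.000000
The bounds max(0,m−m')=0 and min(l+m,l−m')=3 give 4 terms
  k=0: (−1)^0·36.0000/(36)·0.7834^6·0.6215^0 = +0.231131
  k=1: (−1)^1·36.0000/(4)·0.7834^4·0.6215^2 = -1.309417
  k=2: (−1)^2·36.0000/(4)·0.7834^2·0.6215^4 = +0.824244
  k=3: (−1)^3·36.0000/(36)·0.7834^0·0.6215^6 = -0.057649
d^3_{0,0}(1.3414) = +0.231131 -1.309417 +0.824244 -0.057649 = -0.311691
D = (+1.000000+0.000000i)·(-0.311691)·(+1.000000+0.000000i) = -0.311691+0.000000i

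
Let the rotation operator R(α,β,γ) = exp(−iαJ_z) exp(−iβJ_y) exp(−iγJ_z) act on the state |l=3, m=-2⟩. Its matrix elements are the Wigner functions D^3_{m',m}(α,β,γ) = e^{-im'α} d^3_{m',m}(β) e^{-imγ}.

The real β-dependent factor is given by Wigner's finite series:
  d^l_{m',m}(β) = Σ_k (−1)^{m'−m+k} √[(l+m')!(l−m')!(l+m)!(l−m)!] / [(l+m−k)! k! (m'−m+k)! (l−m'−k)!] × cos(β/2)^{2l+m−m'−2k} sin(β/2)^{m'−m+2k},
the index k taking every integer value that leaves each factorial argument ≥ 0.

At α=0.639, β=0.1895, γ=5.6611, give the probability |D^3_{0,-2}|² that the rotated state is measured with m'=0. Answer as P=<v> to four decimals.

P=0.0023

First d^3_{0,-2}(β=0.1895), then the phase factors e^{-i(0)α} and e^{-i(-2)γ}:
With c≡cos(β/2)=0.995515 and s≡sin(β/2)=0.094608, N=[6·6·1·120]^{1/2}=65.726707
k: max(0,(-2)−(0))=0 … min(3+(-2),3−(0))=1
  k=0: (−1)^2·65.7267/(12)·0.9955^4·0.0946^2 = +0.048151
  k=1: (−1)^3·65.7267/(12)·0.9955^2·0.0946^4 = -0.000435
d^3_{0,-2}(0.1895) = +0.048151 -0.000435 = +0.047717
|D^3_{0,-2}|² = |d^3_{0,-2}(β)|² = (+0.047717)² = 0.002277 (the z-rotation phases have unit modulus)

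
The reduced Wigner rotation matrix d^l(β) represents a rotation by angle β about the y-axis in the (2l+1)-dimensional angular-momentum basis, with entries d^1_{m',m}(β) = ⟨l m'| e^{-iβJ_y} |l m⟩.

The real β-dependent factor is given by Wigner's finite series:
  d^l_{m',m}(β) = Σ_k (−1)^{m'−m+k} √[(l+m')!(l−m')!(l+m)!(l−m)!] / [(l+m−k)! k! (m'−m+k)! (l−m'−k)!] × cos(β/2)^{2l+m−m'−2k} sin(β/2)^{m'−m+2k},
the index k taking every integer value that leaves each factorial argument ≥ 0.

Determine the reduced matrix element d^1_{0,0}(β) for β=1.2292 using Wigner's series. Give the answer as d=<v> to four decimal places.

d^1_{0,0}(β=1.2292) via Wigner's sum:
With c≡cos(β/2)=0.817004 and s≡sin(β/2)=0.576632, N=[1·1·1·1]^{1/2}=1.000000
k∈{0,1} keeps every argument non-negative
  k=0: (−1)^0·1.0000/(1)·0.8170^2·0.5766^0 = +0.667496
  k=1: (−1)^1·1.0000/(1)·0.8170^0·0.5766^2 = -0.332504
d^1_{0,0}(1.2292) = +0.667496 -0.332504 = +0.334992

d=0.3350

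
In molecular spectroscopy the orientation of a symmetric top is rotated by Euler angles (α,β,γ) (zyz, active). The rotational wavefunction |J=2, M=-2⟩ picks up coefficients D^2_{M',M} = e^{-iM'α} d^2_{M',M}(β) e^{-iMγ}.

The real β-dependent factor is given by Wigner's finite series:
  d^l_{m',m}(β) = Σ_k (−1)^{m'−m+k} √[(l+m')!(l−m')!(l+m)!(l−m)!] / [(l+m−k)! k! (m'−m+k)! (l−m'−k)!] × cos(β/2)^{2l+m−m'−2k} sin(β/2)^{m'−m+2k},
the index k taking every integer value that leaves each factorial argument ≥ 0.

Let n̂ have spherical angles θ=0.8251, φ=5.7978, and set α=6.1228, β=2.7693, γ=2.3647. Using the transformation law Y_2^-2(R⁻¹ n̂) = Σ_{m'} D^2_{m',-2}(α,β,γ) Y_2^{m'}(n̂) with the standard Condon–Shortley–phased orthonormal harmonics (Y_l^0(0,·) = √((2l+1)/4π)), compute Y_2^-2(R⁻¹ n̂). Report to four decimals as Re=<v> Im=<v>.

Need the full column D^2_{m',-2} for m'=−2..2 at α=6.1228, β=2.7693, γ=2.3647.
cos(β/2)=0.185073, sin(β/2)=0.982725
d^2_{-2,-2}: single k=0 term ⇒ +0.001173;  D = -0.000351-0.001119i
d^2_{-1,-2}: single k=0 term ⇒ -0.012459;  D = +0.001780+0.012331i
d^2_{0,-2}: single k=0 term ⇒ +0.081026;  D = +0.001378-0.081015i
d^2_{1,-2}: single k=0 term ⇒ -0.351293;  D = -0.061992+0.345780i
d^2_{2,-2}: single k=0 term ⇒ +0.932669;  D = +0.309082-0.879966i
Y_2^{m'}(θ=0.8251,φ=5.7978) and Σ D·Y over m':
  (-0.0004-0.0011i)·(+0.1177+0.1720i)  (+0.0018+0.0123i)·(+0.3406+0.1796i)  (+0.0014-0.0810i)·(+0.1202+0.0000i)  (-0.0620+0.3458i)·(-0.3406+0.1796i)  (+0.3091-0.8800i)·(+0.1177-0.1720i)
Y_2^-2(R⁻¹ n̂) = -0.157309-0.291065i

Re=-0.1573 Im=-0.2911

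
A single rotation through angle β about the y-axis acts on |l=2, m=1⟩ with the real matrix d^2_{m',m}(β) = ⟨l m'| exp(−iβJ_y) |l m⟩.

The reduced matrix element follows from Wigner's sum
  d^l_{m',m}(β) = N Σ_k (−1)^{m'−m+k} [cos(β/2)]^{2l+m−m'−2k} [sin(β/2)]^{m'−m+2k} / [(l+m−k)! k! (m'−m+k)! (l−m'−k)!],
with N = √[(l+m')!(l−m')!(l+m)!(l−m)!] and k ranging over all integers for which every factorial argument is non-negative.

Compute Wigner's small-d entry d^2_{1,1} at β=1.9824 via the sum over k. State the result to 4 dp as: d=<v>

d=-0.5400

d^2_{1,1}(β=1.9824) via Wigner's sum:
With c≡cos(β/2)=0.547686 and s≡sin(β/2)=0.836684, N=[6·1·6·1]^{1/2}=6.000000
k: max(0,(1)−(1))=0 … min(2+(1),2−(1))=1
  k=0: (−1)^0·6.0000/(6)·0.5477^4·0.8367^0 = +0.089976
  k=1: (−1)^1·6.0000/(2)·0.5477^2·0.8367^2 = -0.629952
d^2_{1,1}(1.9824) = +0.089976 -0.629952 = -0.539976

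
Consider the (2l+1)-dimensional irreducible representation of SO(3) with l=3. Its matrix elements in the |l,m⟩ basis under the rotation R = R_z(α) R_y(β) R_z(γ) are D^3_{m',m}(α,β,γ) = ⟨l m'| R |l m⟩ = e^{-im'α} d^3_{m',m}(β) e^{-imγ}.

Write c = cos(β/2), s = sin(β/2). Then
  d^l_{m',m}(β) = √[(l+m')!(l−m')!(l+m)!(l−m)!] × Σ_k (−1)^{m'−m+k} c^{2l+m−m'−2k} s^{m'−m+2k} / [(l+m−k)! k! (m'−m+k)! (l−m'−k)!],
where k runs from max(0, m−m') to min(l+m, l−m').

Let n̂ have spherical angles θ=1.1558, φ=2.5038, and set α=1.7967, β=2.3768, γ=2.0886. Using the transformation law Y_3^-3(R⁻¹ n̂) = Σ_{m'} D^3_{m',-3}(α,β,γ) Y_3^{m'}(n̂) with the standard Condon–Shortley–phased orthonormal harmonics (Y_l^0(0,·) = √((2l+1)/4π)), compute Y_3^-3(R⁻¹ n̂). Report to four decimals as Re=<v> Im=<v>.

Re=0.1403 Im=-0.3689

Need the full column D^3_{m',-3} for m'=−3..3 at α=1.7967, β=2.3768, γ=2.0886.
cos(β/2)=0.373145, sin(β/2)=0.927773
d^3_{-3,-3}: single k=0 term ⇒ +0.002699;  D = +0.001656-0.002132i
d^3_{-2,-3}: single k=0 term ⇒ -0.016440;  D = +0.014913+0.006919i
d^3_{-1,-3}: single k=0 term ⇒ +0.064631;  D = -0.013379+0.063231i
d^3_{0,-3}: single k=0 term ⇒ -0.185555;  D = -0.185527+0.003226i
d^3_{1,-3}: single k=0 term ⇒ +0.399547;  D = -0.096249-0.387780i
d^3_{2,-3}: single k=0 term ⇒ -0.628293;  D = +0.560395-0.284093i
d^3_{3,-3}: single k=0 term ⇒ +0.637750;  D = +0.408453+0.489787i
Y_3^{m'}(θ=1.1558,φ=2.5038) and Σ D·Y over m':
  (+0.0017-0.0021i)·(+0.1074-0.3012i)  (+0.0149+0.0069i)·(+0.1004+0.3301i)  (-0.0134+0.0632i)·(+0.0445+0.0330i)  (-0.1855+0.0032i)·(-0.3291+0.0000i)  (-0.0962-0.3878i)·(-0.0445+0.0330i)  (+0.5604-0.2841i)·(+0.1004-0.3301i)  (+0.4085+0.4898i)·(-0.1074-0.3012i)
Y_3^-3(R⁻¹ n̂) = +0.140292-0.368872i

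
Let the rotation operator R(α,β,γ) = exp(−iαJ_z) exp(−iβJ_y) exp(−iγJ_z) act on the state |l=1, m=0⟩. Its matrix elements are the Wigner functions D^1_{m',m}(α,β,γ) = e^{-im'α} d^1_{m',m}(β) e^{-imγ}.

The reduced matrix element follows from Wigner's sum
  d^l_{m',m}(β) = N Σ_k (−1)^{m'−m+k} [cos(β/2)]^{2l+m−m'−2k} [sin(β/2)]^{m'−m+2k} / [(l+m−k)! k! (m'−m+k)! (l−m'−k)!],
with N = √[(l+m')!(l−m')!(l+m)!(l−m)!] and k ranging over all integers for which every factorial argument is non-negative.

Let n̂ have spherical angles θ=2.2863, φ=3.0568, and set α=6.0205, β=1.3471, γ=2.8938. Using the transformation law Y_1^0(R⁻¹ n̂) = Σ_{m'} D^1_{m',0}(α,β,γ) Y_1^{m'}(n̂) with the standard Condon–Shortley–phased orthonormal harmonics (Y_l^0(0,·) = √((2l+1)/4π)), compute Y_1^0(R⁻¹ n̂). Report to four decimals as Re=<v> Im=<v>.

Need the full column D^1_{m',0} for m'=−1..1 at α=6.0205, β=1.3471, γ=2.8938.
cos(β/2)=0.781612, sin(β/2)=0.623765
d^1_{-1,0}: single k=1 term ⇒ +0.689489;  D = +0.665836-0.179043i
d^1_{0,0}: k∈[0..1] ⇒ +0.610918 -0.389082 = +0.221835;  D = +0.221835+0.000000i
d^1_{1,0}: single k=0 term ⇒ -0.689489;  D = -0.665836-0.179043i
Y_1^{m'}(θ=2.2863,φ=3.0568) and Σ D·Y over m':
  (+0.6658-0.1790i)·(-0.2598-0.0221i)  (+0.2218+0.0000i)·(-0.3205+0.0000i)  (-0.6658-0.1790i)·(+0.2598-0.0221i)
Y_1^0(R⁻¹ n̂) = -0.425019+0.000000i

Re=-0.4250 Im=0.0000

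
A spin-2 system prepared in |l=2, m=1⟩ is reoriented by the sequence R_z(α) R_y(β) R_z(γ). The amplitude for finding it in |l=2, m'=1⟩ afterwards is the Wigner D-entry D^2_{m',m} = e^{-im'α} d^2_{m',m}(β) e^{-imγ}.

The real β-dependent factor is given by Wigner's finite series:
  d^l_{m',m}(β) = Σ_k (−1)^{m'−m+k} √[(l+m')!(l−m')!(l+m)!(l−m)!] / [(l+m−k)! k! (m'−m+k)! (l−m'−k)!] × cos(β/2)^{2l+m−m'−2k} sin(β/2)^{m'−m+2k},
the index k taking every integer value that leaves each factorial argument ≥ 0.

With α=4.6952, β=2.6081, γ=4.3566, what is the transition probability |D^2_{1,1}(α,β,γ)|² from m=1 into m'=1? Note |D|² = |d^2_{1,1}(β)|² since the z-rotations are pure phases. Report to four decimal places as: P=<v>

First d^2_{1,1}(β=2.6081), then the phase factors e^{-i(1)α} and e^{-i(1)γ}:
With c≡cos(β/2)=0.263594 and s≡sin(β/2)=0.964634, N=[6·1·6·1]^{1/2}=6.000000
The bounds max(0,m−m')=0 and min(l+m,l−m')=1 give 2 terms
  k=0: (−1)^0·6.0000/(6)·0.2636^4·0.9646^0 = +0.004828
  k=1: (−1)^1·6.0000/(2)·0.2636^2·0.9646^2 = -0.193963
d^2_{1,1}(2.6081) = +0.004828 -0.193963 = -0.189135
|D^2_{1,1}|² = |d^2_{1,1}(β)|² = (-0.189135)² = 0.035772 (the z-rotation phases have unit modulus)

P=0.0358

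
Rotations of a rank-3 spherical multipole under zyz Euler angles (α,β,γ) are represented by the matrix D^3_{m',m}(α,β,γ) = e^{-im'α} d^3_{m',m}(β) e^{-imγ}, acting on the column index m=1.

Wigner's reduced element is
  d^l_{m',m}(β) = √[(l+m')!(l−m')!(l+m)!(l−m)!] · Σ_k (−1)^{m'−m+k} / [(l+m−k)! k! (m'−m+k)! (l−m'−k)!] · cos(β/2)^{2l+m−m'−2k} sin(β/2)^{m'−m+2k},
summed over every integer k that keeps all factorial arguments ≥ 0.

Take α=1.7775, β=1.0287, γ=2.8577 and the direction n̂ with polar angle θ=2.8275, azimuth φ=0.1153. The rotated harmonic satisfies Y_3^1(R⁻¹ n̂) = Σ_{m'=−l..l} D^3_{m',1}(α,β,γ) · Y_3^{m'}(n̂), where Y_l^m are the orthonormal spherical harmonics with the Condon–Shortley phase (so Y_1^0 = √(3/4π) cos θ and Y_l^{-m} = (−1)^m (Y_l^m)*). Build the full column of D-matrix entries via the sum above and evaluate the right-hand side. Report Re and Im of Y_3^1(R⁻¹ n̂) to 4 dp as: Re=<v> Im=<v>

Need the full column D^3_{m',1} for m'=−3..3 at α=1.7775, β=1.0287, γ=2.8577.
cos(β/2)=0.870613, sin(β/2)=0.491969
d^3_{-3,1}: single k=4 term ⇒ +0.171968;  D = -0.135134+0.106357i
d^3_{-2,1}: k∈[3..4] ⇒ +0.496956 -0.079344 = +0.417612;  D = +0.320133+0.268170i
d^3_{-1,1}: k∈[2..4] ⇒ +0.834309 -0.355215 +0.014178 = +0.493272;  D = +0.232406-0.435092i
d^3_{0,1}: k∈[1..3] ⇒ +0.852419 -0.816583 +0.086917 = +0.122754;  D = -0.117840-0.034383i
d^3_{1,1}: k∈[0..2] ⇒ +0.435462 -1.112412 +0.266411 = -0.410539;  D = +0.031658-0.409316i
d^3_{2,1}: k∈[0..1] ⇒ -0.778149 +0.496956 = -0.281193;  D = -0.278837+0.036317i
d^3_{3,1}: single k=0 term ⇒ +0.538544;  D = -0.177676-0.508390i
Y_3^{m'}(θ=2.8275,φ=0.1153) and Σ D·Y over m':
  (-0.1351+0.1064i)·(+0.0116-0.0042i)  (+0.3201+0.2682i)·(-0.0903+0.0212i)  (+0.2324-0.4351i)·(+0.3494-0.0405i)  (-0.1178-0.0344i)·(-0.5404+0.0000i)  (+0.0317-0.4093i)·(-0.3494-0.0405i)  (-0.2788+0.0363i)·(-0.0903-0.0212i)  (-0.1777-0.5084i)·(-0.0116-0.0042i)
Y_3^1(R⁻¹ n̂) = +0.089828-0.007489i

Re=0.0898 Im=-0.0075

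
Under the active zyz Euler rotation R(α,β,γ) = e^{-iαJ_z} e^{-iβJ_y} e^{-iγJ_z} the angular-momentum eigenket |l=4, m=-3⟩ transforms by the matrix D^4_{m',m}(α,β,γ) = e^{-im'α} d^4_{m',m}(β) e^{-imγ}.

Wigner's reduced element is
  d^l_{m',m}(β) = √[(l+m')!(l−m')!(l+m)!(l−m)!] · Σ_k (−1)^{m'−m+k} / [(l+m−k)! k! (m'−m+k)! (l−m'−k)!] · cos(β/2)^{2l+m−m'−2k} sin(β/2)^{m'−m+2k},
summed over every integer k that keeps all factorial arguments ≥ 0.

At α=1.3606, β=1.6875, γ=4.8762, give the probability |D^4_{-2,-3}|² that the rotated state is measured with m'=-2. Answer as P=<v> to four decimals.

P=0.1999

First d^4_{-2,-3}(β=1.6875), then the phase factors e^{-i(-2)α} and e^{-i(-3)γ}:
With c≡cos(β/2)=0.664666 and s≡sin(β/2)=0.747141, N=[2·720·1·5040]^{1/2}=2693.993318
Admissible k: 0..1 (factorial args all ≥0)
  k=0: (−1)^1·2693.9933/(720)·0.6647^7·0.7471^1 = -0.160210
  k=1: (−1)^2·2693.9933/(240)·0.6647^5·0.7471^3 = +0.607308
d^4_{-2,-3}(1.6875) = -0.160210 +0.607308 = +0.447098
|D^4_{-2,-3}|² = |d^4_{-2,-3}(β)|² = (+0.447098)² = 0.199897 (the z-rotation phases have unit modulus)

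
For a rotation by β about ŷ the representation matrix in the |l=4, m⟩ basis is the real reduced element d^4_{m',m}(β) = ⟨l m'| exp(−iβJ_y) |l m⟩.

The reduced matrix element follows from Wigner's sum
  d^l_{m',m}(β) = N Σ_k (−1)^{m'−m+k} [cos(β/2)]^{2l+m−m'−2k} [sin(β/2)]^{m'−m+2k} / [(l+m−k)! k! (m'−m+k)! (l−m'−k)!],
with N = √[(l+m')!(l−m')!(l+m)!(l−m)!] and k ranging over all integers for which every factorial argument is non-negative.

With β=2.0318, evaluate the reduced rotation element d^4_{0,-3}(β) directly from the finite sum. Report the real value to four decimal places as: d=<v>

d^4_{0,-3}(β=2.0318) via Wigner's sum:
With c≡cos(β/2)=0.526855 and s≡sin(β/2)=0.849955, N=[24·24·1·5040]^{1/2}=1703.830978
The bounds max(0,m−m')=0 and min(l+m,l−m')=1 give 2 terms
  k=0: (−1)^3·1703.8310/(144)·0.5269^5·0.8500^3 = -0.294923
  k=1: (−1)^4·1703.8310/(144)·0.5269^3·0.8500^5 = +0.767569
d^4_{0,-3}(2.0318) = -0.294923 +0.767569 = +0.472647

d=0.4726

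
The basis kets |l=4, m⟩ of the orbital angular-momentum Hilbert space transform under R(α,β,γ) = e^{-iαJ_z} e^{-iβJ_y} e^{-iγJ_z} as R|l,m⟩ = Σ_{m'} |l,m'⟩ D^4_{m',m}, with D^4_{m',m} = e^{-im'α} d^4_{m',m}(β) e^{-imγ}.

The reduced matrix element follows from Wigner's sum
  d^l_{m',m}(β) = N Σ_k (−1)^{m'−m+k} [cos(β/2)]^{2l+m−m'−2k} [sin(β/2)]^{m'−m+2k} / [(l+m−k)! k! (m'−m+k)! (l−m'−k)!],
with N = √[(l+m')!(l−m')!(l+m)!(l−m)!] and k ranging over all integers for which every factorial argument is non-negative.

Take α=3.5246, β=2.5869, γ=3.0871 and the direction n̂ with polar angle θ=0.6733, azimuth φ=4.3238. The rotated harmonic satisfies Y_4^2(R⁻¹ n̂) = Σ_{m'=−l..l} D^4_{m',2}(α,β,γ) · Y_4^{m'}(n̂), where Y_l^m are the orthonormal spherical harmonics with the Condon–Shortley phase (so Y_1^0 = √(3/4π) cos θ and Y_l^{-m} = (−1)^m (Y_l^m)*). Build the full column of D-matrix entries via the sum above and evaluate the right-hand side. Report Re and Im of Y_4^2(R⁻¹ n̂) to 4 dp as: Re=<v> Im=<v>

Re=0.0531 Im=-0.0713

Need the full column D^4_{m',2} for m'=−4..4 at α=3.5246, β=2.5869, γ=3.0871.
cos(β/2)=0.273804, sin(β/2)=0.961785
d^4_{-4,2}: single k=6 term ⇒ +0.313999;  D = -0.022030+0.313226i
d^4_{-3,2}: k∈[5..6] ⇒ +0.189626 -0.779923 = -0.590297;  D = +0.181642+0.561655i
d^4_{-2,2}: k∈[4..6] ⇒ +0.072138 -0.712084 +0.732193 = +0.092247;  D = +0.059130+0.070804i
d^4_{-1,2}: k∈[3..5] ⇒ +0.019362 -0.358359 +0.884349 = +0.545353;  D = -0.480670-0.257615i
d^4_{0,2}: k∈[2..4] ⇒ +0.003698 -0.121665 +0.562952 = +0.444985;  D = +0.442345+0.048401i
d^4_{1,2}: k∈[1..3] ⇒ +0.000471 -0.029043 +0.238906 = +0.210334;  D = -0.202486+0.056917i
d^4_{2,2}: k∈[0..2] ⇒ +0.000032 -0.004677 +0.072138 = +0.067493;  D = +0.053441-0.041222i
d^4_{3,2}: k∈[0..1] ⇒ -0.000415 +0.015368 = +0.014953;  D = -0.007569+0.012896i
d^4_{4,2}: single k=0 term ⇒ +0.002062;  D = +0.000304-0.002040i
Y_4^{m'}(θ=0.6733,φ=4.3238) and Σ D·Y over m':
  (-0.0220+0.3132i)·(+0.0011+0.0669i)  (+0.1816+0.5617i)·(+0.2181-0.0935i)  (+0.0591+0.0708i)·(-0.3040-0.2990i)  (-0.4807-0.2576i)·(-0.1117+0.2728i)  (+0.4423+0.0484i)·(-0.2393+0.0000i)  (-0.2025+0.0569i)·(+0.1117+0.2728i)  (+0.0534-0.0412i)·(-0.3040+0.2990i)  (-0.0076+0.0129i)·(-0.2181-0.0935i)  (+0.0003-0.0020i)·(+0.0011-0.0669i)
Y_4^2(R⁻¹ n̂) = +0.053122-0.071267i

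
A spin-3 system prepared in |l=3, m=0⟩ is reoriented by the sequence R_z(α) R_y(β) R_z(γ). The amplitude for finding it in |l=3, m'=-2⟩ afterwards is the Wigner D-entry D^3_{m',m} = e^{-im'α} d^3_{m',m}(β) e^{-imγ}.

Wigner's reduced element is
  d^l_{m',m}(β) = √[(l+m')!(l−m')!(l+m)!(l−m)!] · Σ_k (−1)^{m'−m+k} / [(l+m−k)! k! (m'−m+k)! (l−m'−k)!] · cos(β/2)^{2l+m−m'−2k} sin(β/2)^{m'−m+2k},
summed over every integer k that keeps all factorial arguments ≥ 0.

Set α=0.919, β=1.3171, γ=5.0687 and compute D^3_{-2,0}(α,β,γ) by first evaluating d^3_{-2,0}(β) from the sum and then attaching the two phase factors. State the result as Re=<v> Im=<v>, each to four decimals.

Re=-0.0850 Im=0.3106

D^3_{-2,0}(0.919,1.3171,5.0687) = e^{-i·-2·0.919}·d^3_{-2,0}(1.3171)·e^{-i·0·5.0687}. Compute d first:
c=cos(1.3171/2)=0.790880, s=sin(1.3171/2)=0.611971; N=√[1·120·6·6]=65.726707
k∈{2,3} keeps every argument non-negative
  k=2: (−1)^0·65.7267/(12)·0.7909^4·0.6120^2 = +0.802537
  k=3: (−1)^1·65.7267/(12)·0.7909^2·0.6120^4 = -0.480513
d^3_{-2,0}(1.3171) = +0.802537 -0.480513 = +0.322025
Attach z-rotation phases: D = e^{-i(-2)(0.919)}·(+0.322025)·e^{-i(0)(5.0687)} = -0.085026+0.310597i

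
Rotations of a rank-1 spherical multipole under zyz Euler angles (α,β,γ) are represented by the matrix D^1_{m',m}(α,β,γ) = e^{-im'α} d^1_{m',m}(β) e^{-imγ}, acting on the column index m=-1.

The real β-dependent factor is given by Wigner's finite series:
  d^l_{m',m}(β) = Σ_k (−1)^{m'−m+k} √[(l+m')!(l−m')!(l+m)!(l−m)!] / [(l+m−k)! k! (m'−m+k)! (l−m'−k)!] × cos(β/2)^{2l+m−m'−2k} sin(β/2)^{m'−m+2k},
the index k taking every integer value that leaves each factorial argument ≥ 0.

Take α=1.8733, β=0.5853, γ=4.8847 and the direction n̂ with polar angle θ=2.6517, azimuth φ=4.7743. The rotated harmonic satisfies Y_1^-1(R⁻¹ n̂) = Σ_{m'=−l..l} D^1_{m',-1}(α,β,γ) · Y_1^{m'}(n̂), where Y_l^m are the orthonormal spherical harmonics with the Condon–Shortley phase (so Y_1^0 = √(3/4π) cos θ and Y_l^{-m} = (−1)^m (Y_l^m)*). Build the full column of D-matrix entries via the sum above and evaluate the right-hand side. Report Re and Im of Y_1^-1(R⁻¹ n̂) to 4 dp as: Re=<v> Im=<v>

Re=-0.0318 Im=-0.0429

Need the full column D^1_{m',-1} for m'=−1..1 at α=1.8733, β=0.5853, γ=4.8847.
cos(β/2)=0.957483, sin(β/2)=0.288491
d^1_{-1,-1}: single k=0 term ⇒ +0.916773;  D = +0.815357+0.419125i
d^1_{0,-1}: single k=0 term ⇒ -0.390641;  D = -0.066979+0.384856i
d^1_{1,-1}: single k=0 term ⇒ +0.083227;  D = -0.082522+0.010805i
Y_1^{m'}(θ=2.6517,φ=4.7743) and Σ D·Y over m':
  (+0.8154+0.4191i)·(+0.0101+0.1623i)  (-0.0670+0.3849i)·(-0.4311+0.0000i)  (-0.0825+0.0108i)·(-0.0101+0.1623i)
Y_1^-1(R⁻¹ n̂) = -0.031850-0.042912i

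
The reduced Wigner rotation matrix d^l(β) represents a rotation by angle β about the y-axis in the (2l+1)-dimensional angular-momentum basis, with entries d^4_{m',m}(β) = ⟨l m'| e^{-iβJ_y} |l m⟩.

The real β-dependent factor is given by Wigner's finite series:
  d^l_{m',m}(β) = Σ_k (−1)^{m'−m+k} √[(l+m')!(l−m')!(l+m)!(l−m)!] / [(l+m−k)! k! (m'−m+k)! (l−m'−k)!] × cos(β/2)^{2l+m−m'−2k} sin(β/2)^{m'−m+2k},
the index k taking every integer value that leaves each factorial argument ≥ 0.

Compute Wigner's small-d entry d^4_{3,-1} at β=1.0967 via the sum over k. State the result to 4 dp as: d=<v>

d^4_{3,-1}(β=1.0967) via Wigner's sum:
Half-angle: c=0.853386, s=0.521280. N=√(5040·1·6·120)=1904.940944
k∈{0,1} keeps every argument non-negative
  k=0: (−1)^4·1904.9409/(144)·0.8534^4·0.5213^4 = +0.518065
  k=1: (−1)^5·1904.9409/(240)·0.8534^2·0.5213^6 = -0.115981
d^4_{3,-1}(1.0967) = +0.518065 -0.115981 = +0.402084

d=0.4021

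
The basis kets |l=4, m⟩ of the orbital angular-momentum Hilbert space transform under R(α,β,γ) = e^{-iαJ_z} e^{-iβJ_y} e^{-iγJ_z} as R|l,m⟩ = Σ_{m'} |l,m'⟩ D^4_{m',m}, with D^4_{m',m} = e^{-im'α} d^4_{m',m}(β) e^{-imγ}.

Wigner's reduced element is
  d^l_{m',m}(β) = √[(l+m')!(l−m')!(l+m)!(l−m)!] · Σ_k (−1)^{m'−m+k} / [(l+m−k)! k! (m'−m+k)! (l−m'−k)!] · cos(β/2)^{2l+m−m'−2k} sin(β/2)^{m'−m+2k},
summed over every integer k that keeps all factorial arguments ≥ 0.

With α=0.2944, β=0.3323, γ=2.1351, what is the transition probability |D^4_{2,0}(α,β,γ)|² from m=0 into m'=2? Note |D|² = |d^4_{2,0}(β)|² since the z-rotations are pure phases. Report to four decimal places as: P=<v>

P=0.0489

D^4_{2,0}(0.2944,0.3323,2.1351) = e^{-i·2·0.2944}·d^4_{2,0}(0.3323)·e^{-i·0·2.1351}. Compute d first:
Half-angle: c=0.986229, s=0.165387. N=√(720·2·24·24)=910.735966
Admissible k: 0..2 (factorial args all ≥0)
  k=0: (−1)^2·910.7360/(96)·0.9862^6·0.1654^2 = +0.238775
  k=1: (−1)^3·910.7360/(36)·0.9862^4·0.1654^4 = -0.017906
  k=2: (−1)^4·910.7360/(96)·0.9862^2·0.1654^6 = +0.000189
d^4_{2,0}(0.3323) = +0.238775 -0.017906 +0.000189 = +0.221057
|D^4_{2,0}|² = |d^4_{2,0}(β)|² = (+0.221057)² = 0.048866 (the z-rotation phases have unit modulus)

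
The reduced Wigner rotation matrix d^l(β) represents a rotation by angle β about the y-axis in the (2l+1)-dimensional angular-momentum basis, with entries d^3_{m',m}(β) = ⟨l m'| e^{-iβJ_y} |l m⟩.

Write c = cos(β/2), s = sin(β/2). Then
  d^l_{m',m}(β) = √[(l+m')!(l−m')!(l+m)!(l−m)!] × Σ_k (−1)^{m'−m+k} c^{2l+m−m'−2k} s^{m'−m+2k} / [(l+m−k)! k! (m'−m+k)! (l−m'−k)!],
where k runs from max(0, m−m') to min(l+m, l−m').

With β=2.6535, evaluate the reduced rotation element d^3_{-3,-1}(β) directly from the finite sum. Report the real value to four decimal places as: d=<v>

d=0.0124

d^3_{-3,-1}(β=2.6535) via Wigner's sum:
With c≡cos(β/2)=0.241631 and s≡sin(β/2)=0.970368, N=[1·720·2·24]^{1/2}=185.903201
k: max(0,(-1)−(-3))=2 … min(3+(-1),3−(-3))=2
  k=2: (−1)^0·185.9032/(48)·0.2416^4·0.9704^2 = +0.012432
d^3_{-3,-1}(2.6535) = +0.012432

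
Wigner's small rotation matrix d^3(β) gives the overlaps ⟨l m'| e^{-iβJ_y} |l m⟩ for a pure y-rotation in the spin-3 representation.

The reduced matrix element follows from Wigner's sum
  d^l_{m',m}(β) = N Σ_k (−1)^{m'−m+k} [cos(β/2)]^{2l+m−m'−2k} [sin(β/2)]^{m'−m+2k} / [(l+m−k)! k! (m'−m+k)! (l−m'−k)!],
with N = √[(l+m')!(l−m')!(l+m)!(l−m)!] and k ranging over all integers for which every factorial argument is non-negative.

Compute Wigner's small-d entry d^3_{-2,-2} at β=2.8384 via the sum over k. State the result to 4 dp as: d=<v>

d^3_{-2,-2}(β=2.8384) via Wigner's sum:
c=cos(2.8384/2)=0.151016, s=sin(2.8384/2)=0.988531; N=√[1·120·1·120]=120.000000
The bounds max(0,m−m')=0 and min(l+m,l−m')=1 give 2 terms
  k=0: (−1)^0·120.0000/(120)·0.1510^6·0.9885^0 = +0.000012
  k=1: (−1)^1·120.0000/(24)·0.1510^4·0.9885^2 = -0.002541
d^3_{-2,-2}(2.8384) = +0.000012 -0.002541 = -0.002529

d=-0.0025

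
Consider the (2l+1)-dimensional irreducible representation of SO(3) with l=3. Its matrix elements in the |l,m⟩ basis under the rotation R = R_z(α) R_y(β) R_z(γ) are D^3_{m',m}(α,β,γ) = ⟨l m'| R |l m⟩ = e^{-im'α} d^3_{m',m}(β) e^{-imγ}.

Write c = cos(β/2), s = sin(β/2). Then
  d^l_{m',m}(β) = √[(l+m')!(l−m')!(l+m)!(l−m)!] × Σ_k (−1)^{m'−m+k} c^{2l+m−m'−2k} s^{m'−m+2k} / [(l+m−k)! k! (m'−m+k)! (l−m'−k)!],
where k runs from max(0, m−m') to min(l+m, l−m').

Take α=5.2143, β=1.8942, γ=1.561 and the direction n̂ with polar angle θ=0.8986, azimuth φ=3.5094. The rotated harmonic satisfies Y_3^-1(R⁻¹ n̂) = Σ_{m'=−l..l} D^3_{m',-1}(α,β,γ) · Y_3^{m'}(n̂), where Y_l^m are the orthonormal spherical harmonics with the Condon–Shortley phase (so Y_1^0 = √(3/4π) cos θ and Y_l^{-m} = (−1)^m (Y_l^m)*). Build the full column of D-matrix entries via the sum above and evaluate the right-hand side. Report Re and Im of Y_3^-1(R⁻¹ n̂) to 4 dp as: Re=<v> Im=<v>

Need the full column D^3_{m',-1} for m'=−3..3 at α=5.2143, β=1.8942, γ=1.561.
cos(β/2)=0.584040, sin(β/2)=0.811725
d^3_{-3,-1}: single k=2 term ⇒ +0.296915;  D = -0.022206-0.296084i
d^3_{-2,-1}: k∈[1..2] ⇒ +0.174430 -0.673882 = -0.499452;  D = -0.418655+0.272361i
d^3_{-1,-1}: k∈[0..2] ⇒ +0.039687 -0.613306 +0.888530 = +0.314911;  D = +0.277543+0.148793i
d^3_{0,-1}: k∈[0..2] ⇒ -0.191078 +1.107301 -0.712981 = +0.203242;  D = +0.001991+0.203232i
d^3_{1,-1}: k∈[0..2] ⇒ +0.459979 -1.184706 +0.286058 = -0.438669;  D = +0.382480-0.214801i
d^3_{2,-1}: k∈[0..1] ⇒ -0.673882 +0.650860 = -0.023022;  D = +0.019540+0.012174i
d^3_{3,-1}: single k=0 term ⇒ +0.573543;  D = +0.031682-0.572668i
Y_3^{m'}(θ=0.8986,φ=3.5094) and Σ D·Y over m':
  (-0.0222-0.2961i)·(-0.0901+0.1784i)  (-0.4187+0.2724i)·(+0.2889-0.2615i)  (+0.2775+0.1488i)·(-0.2215+0.0854i)  (+0.0020+0.2032i)·(-0.2466+0.0000i)  (+0.3825-0.2148i)·(+0.2215+0.0854i)  (+0.0195+0.0122i)·(+0.2889+0.2615i)  (+0.0317-0.5727i)·(+0.0901+0.1784i)
Y_3^-1(R⁻¹ n̂) = +0.140991+0.099228i

Re=0.1410 Im=0.0992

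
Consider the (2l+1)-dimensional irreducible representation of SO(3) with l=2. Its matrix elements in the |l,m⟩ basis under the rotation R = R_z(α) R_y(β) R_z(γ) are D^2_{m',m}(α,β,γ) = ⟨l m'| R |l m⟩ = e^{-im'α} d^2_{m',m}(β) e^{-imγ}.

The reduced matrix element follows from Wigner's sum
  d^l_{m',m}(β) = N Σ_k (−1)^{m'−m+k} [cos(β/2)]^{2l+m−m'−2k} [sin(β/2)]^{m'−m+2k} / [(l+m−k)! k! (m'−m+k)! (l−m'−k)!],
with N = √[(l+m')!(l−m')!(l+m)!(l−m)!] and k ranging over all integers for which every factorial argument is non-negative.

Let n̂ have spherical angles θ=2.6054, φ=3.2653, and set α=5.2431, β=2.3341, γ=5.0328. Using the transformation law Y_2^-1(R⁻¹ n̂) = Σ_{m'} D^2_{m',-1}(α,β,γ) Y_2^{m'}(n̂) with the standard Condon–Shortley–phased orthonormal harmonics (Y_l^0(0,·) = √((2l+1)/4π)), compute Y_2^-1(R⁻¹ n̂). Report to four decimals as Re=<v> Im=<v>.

Re=0.2371 Im=-0.1989

Need the full column D^2_{m',-1} for m'=−2..2 at α=5.2431, β=2.3341, γ=5.0328.
cos(β/2)=0.392866, sin(β/2)=0.919596
d^2_{-2,-1}: single k=1 term ⇒ +0.111522;  D = -0.109537+0.020948i
d^2_{-1,-1}: k∈[0..1] ⇒ +0.023822 -0.391565 = -0.367743;  D = +0.242394+0.276551i
d^2_{0,-1}: k∈[0..1] ⇒ -0.136586 +0.748361 = +0.611775;  D = +0.192683-0.580639i
d^2_{1,-1}: k∈[0..1] ⇒ +0.391565 -0.715134 = -0.323569;  D = -0.316440+0.067546i
d^2_{2,-1}: single k=0 term ⇒ -0.611034;  D = -0.412469-0.450813i
Y_2^{m'}(θ=2.6054,φ=3.2653) and Σ D·Y over m':
  (-0.1095+0.0209i)·(+0.0977-0.0247i)  (+0.2424+0.2766i)·(+0.3367-0.0419i)  (+0.1927-0.5806i)·(+0.3838+0.0000i)  (-0.3164+0.0675i)·(-0.3367-0.0419i)  (-0.4125-0.4508i)·(+0.0977+0.0247i)
Y_2^-1(R⁻¹ n̂) = +0.237144-0.198901i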